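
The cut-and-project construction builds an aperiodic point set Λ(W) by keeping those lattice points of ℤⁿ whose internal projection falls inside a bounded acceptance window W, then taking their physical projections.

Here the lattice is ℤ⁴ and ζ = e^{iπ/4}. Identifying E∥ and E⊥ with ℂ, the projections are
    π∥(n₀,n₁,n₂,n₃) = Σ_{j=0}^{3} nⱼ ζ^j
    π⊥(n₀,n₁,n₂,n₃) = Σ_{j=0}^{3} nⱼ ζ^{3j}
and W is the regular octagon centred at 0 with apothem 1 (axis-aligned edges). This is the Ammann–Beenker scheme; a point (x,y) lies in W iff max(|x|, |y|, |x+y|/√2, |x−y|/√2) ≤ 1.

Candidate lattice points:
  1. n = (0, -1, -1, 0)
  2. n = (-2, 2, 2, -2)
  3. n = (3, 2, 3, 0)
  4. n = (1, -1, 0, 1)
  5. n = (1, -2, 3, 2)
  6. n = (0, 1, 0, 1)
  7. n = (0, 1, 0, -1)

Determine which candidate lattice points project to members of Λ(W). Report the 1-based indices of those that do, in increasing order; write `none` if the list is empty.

1

With ζ = e^{iπ/4} the internal vectors are ζ^0,ζ^3,ζ^6,ζ^9.
#1 (0, -1, -1, 0): internal (0.7071, 0.2929); octagon support 0.7071 vs apothem 1 → ∈ W
#2 (-2, 2, 2, -2): internal (-4.8284, -2.0000); octagon support 4.8284 vs apothem 1 → ∉ W
#3 (3, 2, 3, 0): internal (1.5858, -1.5858); octagon support 2.2426 vs apothem 1 → ∉ W
#4 (1, -1, 0, 1): internal (2.4142, 0.0000); octagon support 2.4142 vs apothem 1 → ∉ W
#5 (1, -2, 3, 2): internal (3.8284, -3.0000); octagon support 4.8284 vs apothem 1 → ∉ W
#6 (0, 1, 0, 1): internal (0.0000, 1.4142); octagon support 1.4142 vs apothem 1 → ∉ W
#7 (0, 1, 0, -1): internal (-1.4142, 0.0000); octagon support 1.4142 vs apothem 1 → ∉ W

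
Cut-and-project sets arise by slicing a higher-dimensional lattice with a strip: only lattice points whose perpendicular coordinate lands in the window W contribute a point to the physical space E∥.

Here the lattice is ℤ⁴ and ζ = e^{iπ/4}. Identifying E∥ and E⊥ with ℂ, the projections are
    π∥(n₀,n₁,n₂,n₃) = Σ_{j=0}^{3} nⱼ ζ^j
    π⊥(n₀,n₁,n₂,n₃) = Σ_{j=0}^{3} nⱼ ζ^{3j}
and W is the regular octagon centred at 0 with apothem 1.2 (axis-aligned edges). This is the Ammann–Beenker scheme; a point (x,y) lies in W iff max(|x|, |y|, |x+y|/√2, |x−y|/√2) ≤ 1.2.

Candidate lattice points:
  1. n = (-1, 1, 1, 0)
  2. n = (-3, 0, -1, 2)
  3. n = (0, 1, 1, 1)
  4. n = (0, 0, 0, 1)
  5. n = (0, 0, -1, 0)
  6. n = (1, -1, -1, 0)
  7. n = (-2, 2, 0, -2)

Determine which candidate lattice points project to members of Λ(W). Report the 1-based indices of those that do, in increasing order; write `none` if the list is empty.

3, 4, 5

π⊥(n) = n₀ + n₁ζ³ + n₂ζ⁶ + n₃ζ⁹ where ζ = e^{iπ/4}.
#1 (-1, 1, 1, 0): internal (-1.7071, -0.2929); octagon support 1.7071 vs apothem 1.2 → ∉ W
#2 (-3, 0, -1, 2): internal (-1.5858, 2.4142); octagon support 2.8284 vs apothem 1.2 → ∉ W
#3 (0, 1, 1, 1): internal (0.0000, 0.4142); octagon support 0.4142 vs apothem 1.2 → ∈ W
#4 (0, 0, 0, 1): internal (0.7071, 0.7071); octagon support 1.0000 vs apothem 1.2 → ∈ W
#5 (0, 0, -1, 0): internal (0.0000, 1.0000); octagon support 1.0000 vs apothem 1.2 → ∈ W
#6 (1, -1, -1, 0): internal (1.7071, 0.2929); octagon support 1.7071 vs apothem 1.2 → ∉ W
#7 (-2, 2, 0, -2): internal (-4.8284, 0.0000); octagon support 4.8284 vs apothem 1.2 → ∉ W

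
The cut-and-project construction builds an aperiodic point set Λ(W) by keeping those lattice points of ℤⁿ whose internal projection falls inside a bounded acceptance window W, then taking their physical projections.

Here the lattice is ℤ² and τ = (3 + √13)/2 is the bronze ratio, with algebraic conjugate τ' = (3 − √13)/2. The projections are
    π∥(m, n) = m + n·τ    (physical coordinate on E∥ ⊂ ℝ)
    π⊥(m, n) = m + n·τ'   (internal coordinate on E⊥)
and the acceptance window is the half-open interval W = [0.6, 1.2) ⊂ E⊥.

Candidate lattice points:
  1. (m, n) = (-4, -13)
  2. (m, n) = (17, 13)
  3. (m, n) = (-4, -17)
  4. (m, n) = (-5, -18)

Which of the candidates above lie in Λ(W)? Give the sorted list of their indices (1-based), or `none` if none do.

3

Numerically τ ≈ 3.302776 and τ' = −1/τ ≈ -0.302776.
candidate 1: (m,n)=(-4,-13) → π∥ = -4-13·τ ≈ -46.936083, π⊥ = -4-13·τ' ≈ -0.063917 ∉ [0.6, 1.2) ⇒ out
candidate 2: (m,n)=(17,13) → π∥ = 17+13·τ ≈ 59.936083, π⊥ = 17+13·τ' ≈ 13.063917 ∉ [0.6, 1.2) ⇒ out
candidate 3: (m,n)=(-4,-17) → π∥ = -4-17·τ ≈ -60.147186, π⊥ = -4-17·τ' ≈ 1.147186 ∈ [0.6, 1.2) ⇒ IN Λ
candidate 4: (m,n)=(-5,-18) → π∥ = -5-18·τ ≈ -64.449961, π⊥ = -5-18·τ' ≈ 0.449961 ∉ [0.6, 1.2) ⇒ out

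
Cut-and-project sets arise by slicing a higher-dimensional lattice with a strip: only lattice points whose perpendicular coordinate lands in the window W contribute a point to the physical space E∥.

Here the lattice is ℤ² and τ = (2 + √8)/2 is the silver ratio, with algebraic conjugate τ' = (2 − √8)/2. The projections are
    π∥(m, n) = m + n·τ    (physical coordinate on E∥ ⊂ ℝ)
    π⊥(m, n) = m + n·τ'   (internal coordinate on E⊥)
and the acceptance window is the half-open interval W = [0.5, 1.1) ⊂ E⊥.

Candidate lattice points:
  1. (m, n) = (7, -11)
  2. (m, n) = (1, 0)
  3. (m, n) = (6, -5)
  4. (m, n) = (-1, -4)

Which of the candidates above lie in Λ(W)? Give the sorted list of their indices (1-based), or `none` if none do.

τ' = (2−√8)/2 ≈ -0.4142.
#1 (7,-11): internal coord 7 + (-11)·τ' = +11.5563; +11.5563 ∉ [0.5, 1.1) → out
#2 (1,0): internal coord 1 + (0)·τ' = +1.0000; +1.0000 ∈ [0.5, 1.1) → IN Λ
#3 (6,-5): internal coord 6 + (-5)·τ' = +8.0711; +8.0711 ∉ [0.5, 1.1) → out
#4 (-1,-4): internal coord -1 + (-4)·τ' = +0.6569; +0.6569 ∈ [0.5, 1.1) → IN Λ

2, 4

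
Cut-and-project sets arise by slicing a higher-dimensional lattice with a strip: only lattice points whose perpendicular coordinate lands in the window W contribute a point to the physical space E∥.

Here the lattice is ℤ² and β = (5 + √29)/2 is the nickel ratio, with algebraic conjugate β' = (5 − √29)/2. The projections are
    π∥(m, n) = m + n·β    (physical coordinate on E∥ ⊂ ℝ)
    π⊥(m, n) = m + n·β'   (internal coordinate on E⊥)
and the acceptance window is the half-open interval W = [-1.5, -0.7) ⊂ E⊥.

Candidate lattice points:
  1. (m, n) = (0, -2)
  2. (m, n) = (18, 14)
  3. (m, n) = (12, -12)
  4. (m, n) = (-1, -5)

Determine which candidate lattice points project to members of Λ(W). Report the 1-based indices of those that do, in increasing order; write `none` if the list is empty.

none

Compute β' = (5−√29)/2 = -0.192582, so π⊥(m,n) = m -0.192582·n.
#1 (0,-2): internal coord 0 + (-2)·β' = +0.385165; +0.385165 ∉ [-1.5, -0.7) → out
#2 (18,14): internal coord 18 + (14)·β' = +15.303846; +15.303846 ∉ [-1.5, -0.7) → out
#3 (12,-12): internal coord 12 + (-12)·β' = +14.310989; +14.310989 ∉ [-1.5, -0.7) → out
#4 (-1,-5): internal coord -1 + (-5)·β' = -0.037088; -0.037088 ∉ [-1.5, -0.7) → out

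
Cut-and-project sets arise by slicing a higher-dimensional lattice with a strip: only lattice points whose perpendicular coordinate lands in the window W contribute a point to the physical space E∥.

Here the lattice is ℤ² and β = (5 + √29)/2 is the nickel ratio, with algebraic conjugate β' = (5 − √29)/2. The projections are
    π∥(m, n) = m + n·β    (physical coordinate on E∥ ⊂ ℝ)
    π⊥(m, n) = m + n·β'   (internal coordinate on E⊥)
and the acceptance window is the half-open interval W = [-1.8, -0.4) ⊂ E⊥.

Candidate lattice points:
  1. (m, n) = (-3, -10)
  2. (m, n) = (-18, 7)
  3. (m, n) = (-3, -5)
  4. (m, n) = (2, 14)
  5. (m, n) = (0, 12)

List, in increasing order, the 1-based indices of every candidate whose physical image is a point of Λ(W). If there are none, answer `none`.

Compute β' = (5−√29)/2 = -0.192582, so π⊥(m,n) = m -0.192582·n.
#1 (-3,-10): internal coord -3 + (-10)·β' = -1.074176; -1.074176 ∈ [-1.8, -0.4) → IN Λ
#2 (-18,7): internal coord -18 + (7)·β' = -19.348077; -19.348077 ∉ [-1.8, -0.4) → out
#3 (-3,-5): internal coord -3 + (-5)·β' = -2.037088; -2.037088 ∉ [-1.8, -0.4) → out
#4 (2,14): internal coord 2 + (14)·β' = -0.696154; -0.696154 ∈ [-1.8, -0.4) → IN Λ
#5 (0,12): internal coord 0 + (12)·β' = -2.310989; -2.310989 ∉ [-1.8, -0.4) → out

1, 4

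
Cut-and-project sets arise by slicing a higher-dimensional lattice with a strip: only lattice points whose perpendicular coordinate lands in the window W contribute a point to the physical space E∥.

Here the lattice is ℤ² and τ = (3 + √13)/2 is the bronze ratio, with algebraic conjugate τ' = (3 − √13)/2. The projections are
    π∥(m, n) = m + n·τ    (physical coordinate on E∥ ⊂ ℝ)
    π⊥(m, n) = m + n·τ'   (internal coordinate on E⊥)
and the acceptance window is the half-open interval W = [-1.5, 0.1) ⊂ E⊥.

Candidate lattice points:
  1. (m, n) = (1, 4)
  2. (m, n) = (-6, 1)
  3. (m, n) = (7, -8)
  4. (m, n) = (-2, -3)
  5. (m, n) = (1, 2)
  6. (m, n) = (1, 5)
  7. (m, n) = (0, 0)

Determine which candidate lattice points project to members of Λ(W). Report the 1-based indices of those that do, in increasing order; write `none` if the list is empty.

1, 4, 6, 7

τ' = (3−√13)/2 ≈ -0.30278.
#1 (1,4): internal coord 1 + (4)·τ' = -0.21110; -0.21110 ∈ [-1.5, 0.1) → IN Λ
#2 (-6,1): internal coord -6 + (1)·τ' = -6.30278; -6.30278 ∉ [-1.5, 0.1) → out
#3 (7,-8): internal coord 7 + (-8)·τ' = +9.42221; +9.42221 ∉ [-1.5, 0.1) → out
#4 (-2,-3): internal coord -2 + (-3)·τ' = -1.09167; -1.09167 ∈ [-1.5, 0.1) → IN Λ
#5 (1,2): internal coord 1 + (2)·τ' = +0.39445; +0.39445 ∉ [-1.5, 0.1) → out
#6 (1,5): internal coord 1 + (5)·τ' = -0.51388; -0.51388 ∈ [-1.5, 0.1) → IN Λ
#7 (0,0): internal coord 0 + (0)·τ' = +0.00000; +0.00000 ∈ [-1.5, 0.1) → IN Λ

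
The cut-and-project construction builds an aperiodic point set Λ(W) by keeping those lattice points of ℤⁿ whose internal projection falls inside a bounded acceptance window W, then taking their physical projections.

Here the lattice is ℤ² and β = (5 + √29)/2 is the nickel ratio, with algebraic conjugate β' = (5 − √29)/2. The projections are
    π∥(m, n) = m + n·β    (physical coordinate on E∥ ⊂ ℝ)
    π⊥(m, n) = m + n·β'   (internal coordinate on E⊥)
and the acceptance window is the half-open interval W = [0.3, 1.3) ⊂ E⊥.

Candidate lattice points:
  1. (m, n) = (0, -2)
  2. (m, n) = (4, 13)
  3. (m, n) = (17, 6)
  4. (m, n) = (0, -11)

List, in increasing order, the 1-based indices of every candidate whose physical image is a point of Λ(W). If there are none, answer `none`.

β' = (5−√29)/2 ≈ -0.19258.
candidate 1: (m,n)=(0,-2) → π∥ = 0-2·β ≈ -10.38516, π⊥ = 0-2·β' ≈ 0.38516 ∈ [0.3, 1.3) ⇒ IN Λ
candidate 2: (m,n)=(4,13) → π∥ = 4+13·β ≈ 71.50357, π⊥ = 4+13·β' ≈ 1.49643 ∉ [0.3, 1.3) ⇒ out
candidate 3: (m,n)=(17,6) → π∥ = 17+6·β ≈ 48.15549, π⊥ = 17+6·β' ≈ 15.84451 ∉ [0.3, 1.3) ⇒ out
candidate 4: (m,n)=(0,-11) → π∥ = 0-11·β ≈ -57.11841, π⊥ = 0-11·β' ≈ 2.11841 ∉ [0.3, 1.3) ⇒ out

1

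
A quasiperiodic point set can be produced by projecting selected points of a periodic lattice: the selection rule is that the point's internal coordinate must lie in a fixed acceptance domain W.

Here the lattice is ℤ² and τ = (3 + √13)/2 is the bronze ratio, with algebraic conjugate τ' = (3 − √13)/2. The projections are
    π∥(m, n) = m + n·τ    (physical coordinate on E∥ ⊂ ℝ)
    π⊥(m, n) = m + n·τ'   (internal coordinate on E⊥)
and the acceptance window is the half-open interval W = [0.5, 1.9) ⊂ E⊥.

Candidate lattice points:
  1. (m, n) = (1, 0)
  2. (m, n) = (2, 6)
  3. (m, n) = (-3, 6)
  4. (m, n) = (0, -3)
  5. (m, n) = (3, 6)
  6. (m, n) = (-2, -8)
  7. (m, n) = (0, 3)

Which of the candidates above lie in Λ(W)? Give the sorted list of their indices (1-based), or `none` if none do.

1, 4, 5

Compute τ' = (3−√13)/2 = -0.302776, so π⊥(m,n) = m -0.302776·n.
candidate 1: (m,n)=(1,0) → π∥ = 1+0·τ ≈ 1.000000, π⊥ = 1+0·τ' ≈ 1.000000 ∈ [0.5, 1.9) ⇒ IN Λ
candidate 2: (m,n)=(2,6) → π∥ = 2+6·τ ≈ 21.816654, π⊥ = 2+6·τ' ≈ 0.183346 ∉ [0.5, 1.9) ⇒ out
candidate 3: (m,n)=(-3,6) → π∥ = -3+6·τ ≈ 16.816654, π⊥ = -3+6·τ' ≈ -4.816654 ∉ [0.5, 1.9) ⇒ out
candidate 4: (m,n)=(0,-3) → π∥ = 0-3·τ ≈ -9.908327, π⊥ = 0-3·τ' ≈ 0.908327 ∈ [0.5, 1.9) ⇒ IN Λ
candidate 5: (m,n)=(3,6) → π∥ = 3+6·τ ≈ 22.816654, π⊥ = 3+6·τ' ≈ 1.183346 ∈ [0.5, 1.9) ⇒ IN Λ
candidate 6: (m,n)=(-2,-8) → π∥ = -2-8·τ ≈ -28.422205, π⊥ = -2-8·τ' ≈ 0.422205 ∉ [0.5, 1.9) ⇒ out
candidate 7: (m,n)=(0,3) → π∥ = 0+3·τ ≈ 9.908327, π⊥ = 0+3·τ' ≈ -0.908327 ∉ [0.5, 1.9) ⇒ out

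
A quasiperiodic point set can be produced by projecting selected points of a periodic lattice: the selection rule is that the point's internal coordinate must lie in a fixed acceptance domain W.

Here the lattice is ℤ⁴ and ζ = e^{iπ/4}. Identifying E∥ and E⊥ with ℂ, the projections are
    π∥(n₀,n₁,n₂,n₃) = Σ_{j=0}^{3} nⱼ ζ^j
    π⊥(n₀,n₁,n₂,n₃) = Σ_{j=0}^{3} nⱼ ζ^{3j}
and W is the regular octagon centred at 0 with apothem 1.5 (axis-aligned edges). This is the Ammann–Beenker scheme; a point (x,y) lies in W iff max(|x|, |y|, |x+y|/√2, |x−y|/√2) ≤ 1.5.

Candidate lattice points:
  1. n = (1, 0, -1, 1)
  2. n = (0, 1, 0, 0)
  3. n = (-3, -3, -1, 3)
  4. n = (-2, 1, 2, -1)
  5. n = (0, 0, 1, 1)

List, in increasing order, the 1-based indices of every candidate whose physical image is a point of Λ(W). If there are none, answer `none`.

With ζ = e^{iπ/4} the internal vectors are ζ^0,ζ^3,ζ^6,ζ^9.
#1 (1, 0, -1, 1): internal (1.707107, 1.707107); octagon support 2.414214 vs apothem 1.5 → ∉ W
#2 (0, 1, 0, 0): internal (-0.707107, 0.707107); octagon support 1.000000 vs apothem 1.5 → ∈ W
#3 (-3, -3, -1, 3): internal (1.242641, 1.000000); octagon support 1.585786 vs apothem 1.5 → ∉ W
#4 (-2, 1, 2, -1): internal (-3.414214, -2.000000); octagon support 3.828427 vs apothem 1.5 → ∉ W
#5 (0, 0, 1, 1): internal (0.707107, -0.292893); octagon support 0.707107 vs apothem 1.5 → ∈ W

2, 5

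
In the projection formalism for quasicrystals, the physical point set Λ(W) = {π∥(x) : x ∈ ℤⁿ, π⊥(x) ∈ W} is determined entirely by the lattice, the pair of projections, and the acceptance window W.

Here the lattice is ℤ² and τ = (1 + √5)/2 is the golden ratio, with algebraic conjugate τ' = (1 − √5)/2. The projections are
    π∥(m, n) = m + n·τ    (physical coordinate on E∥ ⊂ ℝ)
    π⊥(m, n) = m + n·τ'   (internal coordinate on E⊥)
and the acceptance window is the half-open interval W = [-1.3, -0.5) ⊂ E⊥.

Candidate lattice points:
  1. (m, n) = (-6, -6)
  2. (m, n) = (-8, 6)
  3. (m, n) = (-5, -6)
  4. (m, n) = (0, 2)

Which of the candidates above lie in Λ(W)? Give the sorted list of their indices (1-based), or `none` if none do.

3, 4

Compute τ' = (1−√5)/2 = -0.61803, so π⊥(m,n) = m -0.61803·n.
[1] lift (-6,-6): star map gives -2.29180; window check -1.3 ≤ -2.29180 < -0.5 is false → out
[2] lift (-8,6): star map gives -11.70820; window check -1.3 ≤ -11.70820 < -0.5 is false → out
[3] lift (-5,-6): star map gives -1.29180; window check -1.3 ≤ -1.29180 < -0.5 is true → IN Λ
[4] lift (0,2): star map gives -1.23607; window check -1.3 ≤ -1.23607 < -0.5 is true → IN Λ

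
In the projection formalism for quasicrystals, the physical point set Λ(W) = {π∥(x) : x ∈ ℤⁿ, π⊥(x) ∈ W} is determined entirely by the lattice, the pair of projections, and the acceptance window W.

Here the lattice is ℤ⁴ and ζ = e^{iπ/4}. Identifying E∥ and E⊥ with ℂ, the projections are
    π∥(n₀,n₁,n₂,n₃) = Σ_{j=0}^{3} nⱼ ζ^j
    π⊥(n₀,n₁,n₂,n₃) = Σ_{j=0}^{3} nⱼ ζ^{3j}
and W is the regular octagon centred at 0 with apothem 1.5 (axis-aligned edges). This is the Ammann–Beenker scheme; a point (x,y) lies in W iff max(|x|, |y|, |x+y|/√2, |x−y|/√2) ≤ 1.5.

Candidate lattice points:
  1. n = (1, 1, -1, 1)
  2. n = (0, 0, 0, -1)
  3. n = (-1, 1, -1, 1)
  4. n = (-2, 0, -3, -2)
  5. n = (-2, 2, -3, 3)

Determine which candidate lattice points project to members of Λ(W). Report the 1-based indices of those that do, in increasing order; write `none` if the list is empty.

π⊥(n) = n₀ + n₁ζ³ + n₂ζ⁶ + n₃ζ⁹ where ζ = e^{iπ/4}.
candidate 1: n = (1, 1, -1, 1) → π⊥ ≈ (+1.000000, +2.414214); max(|x|,|y|,|x±y|/√2) = 2.414214 > 1.5 ⇒ ∉ W
candidate 2: n = (0, 0, 0, -1) → π⊥ ≈ (-0.707107, -0.707107); max(|x|,|y|,|x±y|/√2) = 1.000000 ≤ 1.5 ⇒ ∈ W
candidate 3: n = (-1, 1, -1, 1) → π⊥ ≈ (-1.000000, +2.414214); max(|x|,|y|,|x±y|/√2) = 2.414214 > 1.5 ⇒ ∉ W
candidate 4: n = (-2, 0, -3, -2) → π⊥ ≈ (-3.414214, +1.585786); max(|x|,|y|,|x±y|/√2) = 3.535534 > 1.5 ⇒ ∉ W
candidate 5: n = (-2, 2, -3, 3) → π⊥ ≈ (-1.292893, +6.535534); max(|x|,|y|,|x±y|/√2) = 6.535534 > 1.5 ⇒ ∉ W

2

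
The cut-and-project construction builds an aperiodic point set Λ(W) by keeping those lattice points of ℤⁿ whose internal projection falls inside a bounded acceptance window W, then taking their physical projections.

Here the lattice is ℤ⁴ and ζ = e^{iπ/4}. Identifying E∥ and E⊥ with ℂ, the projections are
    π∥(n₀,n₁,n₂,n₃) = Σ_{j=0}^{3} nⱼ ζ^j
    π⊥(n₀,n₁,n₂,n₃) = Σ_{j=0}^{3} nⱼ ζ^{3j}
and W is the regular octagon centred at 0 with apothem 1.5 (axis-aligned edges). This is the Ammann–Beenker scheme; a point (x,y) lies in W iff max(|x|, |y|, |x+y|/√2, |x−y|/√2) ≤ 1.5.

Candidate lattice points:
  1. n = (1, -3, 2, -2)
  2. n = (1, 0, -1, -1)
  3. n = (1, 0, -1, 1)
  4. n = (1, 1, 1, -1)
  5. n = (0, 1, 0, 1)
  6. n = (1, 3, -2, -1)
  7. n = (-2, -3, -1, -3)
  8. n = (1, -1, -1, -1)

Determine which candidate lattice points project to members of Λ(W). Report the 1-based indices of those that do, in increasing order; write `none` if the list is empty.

Internal map: ζ^{3j} for j=0..3 gives (1,0), (−√2/2,√2/2), (0,−1), (√2/2,√2/2).
candidate 1: n = (1, -3, 2, -2) → π⊥ ≈ (+1.7071, -5.5355); max(|x|,|y|,|x±y|/√2) = 5.5355 > 1.5 ⇒ ∉ W
candidate 2: n = (1, 0, -1, -1) → π⊥ ≈ (+0.2929, +0.2929); max(|x|,|y|,|x±y|/√2) = 0.4142 ≤ 1.5 ⇒ ∈ W
candidate 3: n = (1, 0, -1, 1) → π⊥ ≈ (+1.7071, +1.7071); max(|x|,|y|,|x±y|/√2) = 2.4142 > 1.5 ⇒ ∉ W
candidate 4: n = (1, 1, 1, -1) → π⊥ ≈ (-0.4142, -1.0000); max(|x|,|y|,|x±y|/√2) = 1.0000 ≤ 1.5 ⇒ ∈ W
candidate 5: n = (0, 1, 0, 1) → π⊥ ≈ (+0.0000, +1.4142); max(|x|,|y|,|x±y|/√2) = 1.4142 ≤ 1.5 ⇒ ∈ W
candidate 6: n = (1, 3, -2, -1) → π⊥ ≈ (-1.8284, +3.4142); max(|x|,|y|,|x±y|/√2) = 3.7071 > 1.5 ⇒ ∉ W
candidate 7: n = (-2, -3, -1, -3) → π⊥ ≈ (-2.0000, -3.2426); max(|x|,|y|,|x±y|/√2) = 3.7071 > 1.5 ⇒ ∉ W
candidate 8: n = (1, -1, -1, -1) → π⊥ ≈ (+1.0000, -0.4142); max(|x|,|y|,|x±y|/√2) = 1.0000 ≤ 1.5 ⇒ ∈ W

2, 4, 5, 8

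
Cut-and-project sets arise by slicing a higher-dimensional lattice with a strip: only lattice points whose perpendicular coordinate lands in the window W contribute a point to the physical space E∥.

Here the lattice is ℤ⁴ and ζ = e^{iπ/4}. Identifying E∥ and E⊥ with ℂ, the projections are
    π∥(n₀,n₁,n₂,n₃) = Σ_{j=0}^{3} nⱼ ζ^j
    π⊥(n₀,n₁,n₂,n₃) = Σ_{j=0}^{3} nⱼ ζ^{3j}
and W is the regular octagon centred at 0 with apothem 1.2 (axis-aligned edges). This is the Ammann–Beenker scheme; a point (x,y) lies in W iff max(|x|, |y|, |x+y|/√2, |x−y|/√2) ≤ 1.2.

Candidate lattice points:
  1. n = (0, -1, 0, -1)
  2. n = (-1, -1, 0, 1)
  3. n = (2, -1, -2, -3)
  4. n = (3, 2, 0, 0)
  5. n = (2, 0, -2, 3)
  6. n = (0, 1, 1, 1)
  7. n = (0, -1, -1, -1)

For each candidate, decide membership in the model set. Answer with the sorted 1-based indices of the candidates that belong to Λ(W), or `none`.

Internal map: ζ^{3j} for j=0..3 gives (1,0), (−√2/2,√2/2), (0,−1), (√2/2,√2/2).
#1 (0, -1, 0, -1): internal (0.00000, -1.41421); octagon support 1.41421 vs apothem 1.2 → ∉ W
#2 (-1, -1, 0, 1): internal (0.41421, 0.00000); octagon support 0.41421 vs apothem 1.2 → ∈ W
#3 (2, -1, -2, -3): internal (0.58579, -0.82843); octagon support 1.00000 vs apothem 1.2 → ∈ W
#4 (3, 2, 0, 0): internal (1.58579, 1.41421); octagon support 2.12132 vs apothem 1.2 → ∉ W
#5 (2, 0, -2, 3): internal (4.12132, 4.12132); octagon support 5.82843 vs apothem 1.2 → ∉ W
#6 (0, 1, 1, 1): internal (0.00000, 0.41421); octagon support 0.41421 vs apothem 1.2 → ∈ W
#7 (0, -1, -1, -1): internal (0.00000, -0.41421); octagon support 0.41421 vs apothem 1.2 → ∈ W

2, 3, 6, 7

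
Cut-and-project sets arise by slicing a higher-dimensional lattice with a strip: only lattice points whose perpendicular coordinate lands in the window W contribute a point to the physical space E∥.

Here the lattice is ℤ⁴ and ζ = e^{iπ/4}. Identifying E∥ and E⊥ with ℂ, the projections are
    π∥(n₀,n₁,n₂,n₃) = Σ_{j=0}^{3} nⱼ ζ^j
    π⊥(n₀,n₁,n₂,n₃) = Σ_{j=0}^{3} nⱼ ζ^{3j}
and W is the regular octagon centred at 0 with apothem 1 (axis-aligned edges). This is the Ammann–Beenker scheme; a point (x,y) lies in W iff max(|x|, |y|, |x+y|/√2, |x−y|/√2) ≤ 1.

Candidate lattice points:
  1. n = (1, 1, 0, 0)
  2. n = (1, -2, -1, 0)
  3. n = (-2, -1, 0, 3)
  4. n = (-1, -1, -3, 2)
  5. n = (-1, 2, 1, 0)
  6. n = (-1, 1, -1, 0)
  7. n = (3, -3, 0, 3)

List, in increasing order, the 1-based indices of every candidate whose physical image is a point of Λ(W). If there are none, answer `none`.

Internal map: ζ^{3j} for j=0..3 gives (1,0), (−√2/2,√2/2), (0,−1), (√2/2,√2/2).
candidate 1: n = (1, 1, 0, 0) → π⊥ ≈ (+0.292893, +0.707107); max(|x|,|y|,|x±y|/√2) = 0.707107 ≤ 1 ⇒ ∈ W
candidate 2: n = (1, -2, -1, 0) → π⊥ ≈ (+2.414214, -0.414214); max(|x|,|y|,|x±y|/√2) = 2.414214 > 1 ⇒ ∉ W
candidate 3: n = (-2, -1, 0, 3) → π⊥ ≈ (+0.828427, +1.414214); max(|x|,|y|,|x±y|/√2) = 1.585786 > 1 ⇒ ∉ W
candidate 4: n = (-1, -1, -3, 2) → π⊥ ≈ (+1.121320, +3.707107); max(|x|,|y|,|x±y|/√2) = 3.707107 > 1 ⇒ ∉ W
candidate 5: n = (-1, 2, 1, 0) → π⊥ ≈ (-2.414214, +0.414214); max(|x|,|y|,|x±y|/√2) = 2.414214 > 1 ⇒ ∉ W
candidate 6: n = (-1, 1, -1, 0) → π⊥ ≈ (-1.707107, +1.707107); max(|x|,|y|,|x±y|/√2) = 2.414214 > 1 ⇒ ∉ W
candidate 7: n = (3, -3, 0, 3) → π⊥ ≈ (+7.242641, +0.000000); max(|x|,|y|,|x±y|/√2) = 7.242641 > 1 ⇒ ∉ W

1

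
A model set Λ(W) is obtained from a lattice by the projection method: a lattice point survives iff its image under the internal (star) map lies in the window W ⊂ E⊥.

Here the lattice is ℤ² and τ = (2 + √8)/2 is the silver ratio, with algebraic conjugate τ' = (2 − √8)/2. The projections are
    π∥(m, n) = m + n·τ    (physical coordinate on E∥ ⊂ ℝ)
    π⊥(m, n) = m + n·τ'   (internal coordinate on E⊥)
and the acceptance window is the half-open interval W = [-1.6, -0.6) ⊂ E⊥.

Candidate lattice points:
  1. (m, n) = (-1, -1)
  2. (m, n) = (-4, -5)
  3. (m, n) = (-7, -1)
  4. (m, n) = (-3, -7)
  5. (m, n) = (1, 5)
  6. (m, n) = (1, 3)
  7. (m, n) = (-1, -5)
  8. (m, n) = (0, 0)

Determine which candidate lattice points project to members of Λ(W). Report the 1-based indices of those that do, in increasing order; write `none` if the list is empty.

τ' = (2−√8)/2 ≈ -0.41421.
[1] lift (-1,-1): star map gives -0.58579; window check -1.6 ≤ -0.58579 < -0.6 is false → out
[2] lift (-4,-5): star map gives -1.92893; window check -1.6 ≤ -1.92893 < -0.6 is false → out
[3] lift (-7,-1): star map gives -6.58579; window check -1.6 ≤ -6.58579 < -0.6 is false → out
[4] lift (-3,-7): star map gives -0.10051; window check -1.6 ≤ -0.10051 < -0.6 is false → out
[5] lift (1,5): star map gives -1.07107; window check -1.6 ≤ -1.07107 < -0.6 is true → IN Λ
[6] lift (1,3): star map gives -0.24264; window check -1.6 ≤ -0.24264 < -0.6 is false → out
[7] lift (-1,-5): star map gives 1.07107; window check -1.6 ≤ 1.07107 < -0.6 is false → out
[8] lift (0,0): star map gives 0.00000; window check -1.6 ≤ 0.00000 < -0.6 is false → out

5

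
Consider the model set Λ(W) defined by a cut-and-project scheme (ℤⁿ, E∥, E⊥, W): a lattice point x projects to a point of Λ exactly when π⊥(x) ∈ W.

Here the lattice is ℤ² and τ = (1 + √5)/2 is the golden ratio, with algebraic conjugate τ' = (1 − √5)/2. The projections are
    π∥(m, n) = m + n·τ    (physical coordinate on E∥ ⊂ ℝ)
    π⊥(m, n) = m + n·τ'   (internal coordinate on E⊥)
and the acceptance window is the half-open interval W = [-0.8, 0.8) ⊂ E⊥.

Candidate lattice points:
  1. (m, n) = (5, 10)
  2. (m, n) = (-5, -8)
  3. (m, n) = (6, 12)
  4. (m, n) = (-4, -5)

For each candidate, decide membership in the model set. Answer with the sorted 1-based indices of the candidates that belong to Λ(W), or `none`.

2

Numerically τ ≈ 1.618034 and τ' = −1/τ ≈ -0.618034.
[1] lift (5,10): star map gives -1.180340; window check -0.8 ≤ -1.180340 < 0.8 is false → out
[2] lift (-5,-8): star map gives -0.055728; window check -0.8 ≤ -0.055728 < 0.8 is true → IN Λ
[3] lift (6,12): star map gives -1.416408; window check -0.8 ≤ -1.416408 < 0.8 is false → out
[4] lift (-4,-5): star map gives -0.909830; window check -0.8 ≤ -0.909830 < 0.8 is false → out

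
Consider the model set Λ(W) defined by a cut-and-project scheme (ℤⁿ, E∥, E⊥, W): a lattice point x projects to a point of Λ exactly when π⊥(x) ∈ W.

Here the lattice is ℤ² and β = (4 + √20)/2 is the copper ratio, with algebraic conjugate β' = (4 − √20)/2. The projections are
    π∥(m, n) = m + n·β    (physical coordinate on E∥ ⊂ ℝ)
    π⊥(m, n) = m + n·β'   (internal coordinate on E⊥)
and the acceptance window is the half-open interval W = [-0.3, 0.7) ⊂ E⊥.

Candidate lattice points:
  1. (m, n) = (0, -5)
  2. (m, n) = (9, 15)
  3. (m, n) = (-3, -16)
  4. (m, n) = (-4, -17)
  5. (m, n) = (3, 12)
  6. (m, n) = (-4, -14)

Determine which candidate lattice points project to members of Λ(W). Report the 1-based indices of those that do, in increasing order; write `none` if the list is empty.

4, 5

β' = (4−√20)/2 ≈ -0.2361.
[1] lift (0,-5): star map gives 1.1803; window check -0.3 ≤ 1.1803 < 0.7 is false → out
[2] lift (9,15): star map gives 5.4590; window check -0.3 ≤ 5.4590 < 0.7 is false → out
[3] lift (-3,-16): star map gives 0.7771; window check -0.3 ≤ 0.7771 < 0.7 is false → out
[4] lift (-4,-17): star map gives 0.0132; window check -0.3 ≤ 0.0132 < 0.7 is true → IN Λ
[5] lift (3,12): star map gives 0.1672; window check -0.3 ≤ 0.1672 < 0.7 is true → IN Λ
[6] lift (-4,-14): star map gives -0.6950; window check -0.3 ≤ -0.6950 < 0.7 is false → out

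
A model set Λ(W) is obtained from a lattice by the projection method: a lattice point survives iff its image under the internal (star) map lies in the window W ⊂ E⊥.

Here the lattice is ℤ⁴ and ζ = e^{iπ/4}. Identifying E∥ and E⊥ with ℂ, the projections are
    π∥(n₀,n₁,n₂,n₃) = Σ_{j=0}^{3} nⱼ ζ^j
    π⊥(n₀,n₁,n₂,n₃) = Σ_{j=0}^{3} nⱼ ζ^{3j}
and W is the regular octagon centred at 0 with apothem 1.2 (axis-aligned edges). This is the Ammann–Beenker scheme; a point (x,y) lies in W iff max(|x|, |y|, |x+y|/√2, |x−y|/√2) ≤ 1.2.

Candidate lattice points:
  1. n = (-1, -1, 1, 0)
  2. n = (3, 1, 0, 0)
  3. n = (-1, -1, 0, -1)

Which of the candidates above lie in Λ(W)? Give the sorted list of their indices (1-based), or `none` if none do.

π⊥(n) = n₀ + n₁ζ³ + n₂ζ⁶ + n₃ζ⁹ where ζ = e^{iπ/4}.
candidate 1: n = (-1, -1, 1, 0) → π⊥ ≈ (-0.2929, -1.7071); max(|x|,|y|,|x±y|/√2) = 1.7071 > 1.2 ⇒ ∉ W
candidate 2: n = (3, 1, 0, 0) → π⊥ ≈ (+2.2929, +0.7071); max(|x|,|y|,|x±y|/√2) = 2.2929 > 1.2 ⇒ ∉ W
candidate 3: n = (-1, -1, 0, -1) → π⊥ ≈ (-1.0000, -1.4142); max(|x|,|y|,|x±y|/√2) = 1.7071 > 1.2 ⇒ ∉ W

none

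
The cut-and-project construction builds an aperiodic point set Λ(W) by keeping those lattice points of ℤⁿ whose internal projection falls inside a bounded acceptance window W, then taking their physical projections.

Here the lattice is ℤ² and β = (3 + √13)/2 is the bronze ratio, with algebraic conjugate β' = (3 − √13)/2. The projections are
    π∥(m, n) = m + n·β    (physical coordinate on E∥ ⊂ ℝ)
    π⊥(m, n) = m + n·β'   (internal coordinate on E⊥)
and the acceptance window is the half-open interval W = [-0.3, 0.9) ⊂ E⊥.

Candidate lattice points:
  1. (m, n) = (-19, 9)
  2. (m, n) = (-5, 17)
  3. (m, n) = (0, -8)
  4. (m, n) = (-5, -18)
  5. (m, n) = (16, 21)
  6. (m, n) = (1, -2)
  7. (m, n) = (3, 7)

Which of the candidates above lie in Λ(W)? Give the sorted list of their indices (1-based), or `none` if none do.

4, 7

Numerically β ≈ 3.3028 and β' = −1/β ≈ -0.3028.
candidate 1: (m,n)=(-19,9) → π∥ = -19+9·β ≈ 10.7250, π⊥ = -19+9·β' ≈ -21.7250 ∉ [-0.3, 0.9) ⇒ out
candidate 2: (m,n)=(-5,17) → π∥ = -5+17·β ≈ 51.1472, π⊥ = -5+17·β' ≈ -10.1472 ∉ [-0.3, 0.9) ⇒ out
candidate 3: (m,n)=(0,-8) → π∥ = 0-8·β ≈ -26.4222, π⊥ = 0-8·β' ≈ 2.4222 ∉ [-0.3, 0.9) ⇒ out
candidate 4: (m,n)=(-5,-18) → π∥ = -5-18·β ≈ -64.4500, π⊥ = -5-18·β' ≈ 0.4500 ∈ [-0.3, 0.9) ⇒ IN Λ
candidate 5: (m,n)=(16,21) → π∥ = 16+21·β ≈ 85.3583, π⊥ = 16+21·β' ≈ 9.6417 ∉ [-0.3, 0.9) ⇒ out
candidate 6: (m,n)=(1,-2) → π∥ = 1-2·β ≈ -5.6056, π⊥ = 1-2·β' ≈ 1.6056 ∉ [-0.3, 0.9) ⇒ out
candidate 7: (m,n)=(3,7) → π∥ = 3+7·β ≈ 26.1194, π⊥ = 3+7·β' ≈ 0.8806 ∈ [-0.3, 0.9) ⇒ IN Λ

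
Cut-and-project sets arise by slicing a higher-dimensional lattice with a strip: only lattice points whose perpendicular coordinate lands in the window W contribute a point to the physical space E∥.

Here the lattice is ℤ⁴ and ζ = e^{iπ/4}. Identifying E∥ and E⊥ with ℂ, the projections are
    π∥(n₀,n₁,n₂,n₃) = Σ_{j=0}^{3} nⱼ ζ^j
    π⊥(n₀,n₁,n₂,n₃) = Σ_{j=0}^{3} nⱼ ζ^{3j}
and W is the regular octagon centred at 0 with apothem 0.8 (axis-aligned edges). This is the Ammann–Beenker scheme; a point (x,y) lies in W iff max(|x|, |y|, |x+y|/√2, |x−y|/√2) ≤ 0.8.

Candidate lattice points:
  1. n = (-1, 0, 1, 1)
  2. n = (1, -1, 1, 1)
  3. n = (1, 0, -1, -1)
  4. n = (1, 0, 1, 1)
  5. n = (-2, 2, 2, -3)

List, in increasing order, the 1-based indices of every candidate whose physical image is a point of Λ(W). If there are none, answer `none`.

1, 3

Internal map: ζ^{3j} for j=0..3 gives (1,0), (−√2/2,√2/2), (0,−1), (√2/2,√2/2).
#1 (-1, 0, 1, 1): internal (-0.2929, -0.2929); octagon support 0.4142 vs apothem 0.8 → ∈ W
#2 (1, -1, 1, 1): internal (2.4142, -1.0000); octagon support 2.4142 vs apothem 0.8 → ∉ W
#3 (1, 0, -1, -1): internal (0.2929, 0.2929); octagon support 0.4142 vs apothem 0.8 → ∈ W
#4 (1, 0, 1, 1): internal (1.7071, -0.2929); octagon support 1.7071 vs apothem 0.8 → ∉ W
#5 (-2, 2, 2, -3): internal (-5.5355, -2.7071); octagon support 5.8284 vs apothem 0.8 → ∉ W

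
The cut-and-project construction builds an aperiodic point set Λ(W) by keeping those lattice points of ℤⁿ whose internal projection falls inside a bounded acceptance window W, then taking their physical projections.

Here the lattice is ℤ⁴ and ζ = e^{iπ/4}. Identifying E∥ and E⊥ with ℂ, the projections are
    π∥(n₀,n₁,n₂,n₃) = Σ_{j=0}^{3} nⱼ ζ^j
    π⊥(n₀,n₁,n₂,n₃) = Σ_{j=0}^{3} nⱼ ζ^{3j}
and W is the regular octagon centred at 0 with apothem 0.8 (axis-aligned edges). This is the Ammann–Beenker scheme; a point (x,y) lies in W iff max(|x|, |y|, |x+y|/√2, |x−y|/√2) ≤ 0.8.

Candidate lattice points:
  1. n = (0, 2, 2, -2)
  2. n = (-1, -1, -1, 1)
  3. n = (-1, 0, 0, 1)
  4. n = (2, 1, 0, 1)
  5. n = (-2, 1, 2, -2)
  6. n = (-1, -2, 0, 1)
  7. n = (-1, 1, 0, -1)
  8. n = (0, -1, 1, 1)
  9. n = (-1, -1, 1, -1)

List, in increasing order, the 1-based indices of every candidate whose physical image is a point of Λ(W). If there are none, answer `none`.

With ζ = e^{iπ/4} the internal vectors are ζ^0,ζ^3,ζ^6,ζ^9.
candidate 1: n = (0, 2, 2, -2) → π⊥ ≈ (-2.828427, -2.000000); max(|x|,|y|,|x±y|/√2) = 3.414214 > 0.8 ⇒ ∉ W
candidate 2: n = (-1, -1, -1, 1) → π⊥ ≈ (+0.414214, +1.000000); max(|x|,|y|,|x±y|/√2) = 1.000000 > 0.8 ⇒ ∉ W
candidate 3: n = (-1, 0, 0, 1) → π⊥ ≈ (-0.292893, +0.707107); max(|x|,|y|,|x±y|/√2) = 0.707107 ≤ 0.8 ⇒ ∈ W
candidate 4: n = (2, 1, 0, 1) → π⊥ ≈ (+2.000000, +1.414214); max(|x|,|y|,|x±y|/√2) = 2.414214 > 0.8 ⇒ ∉ W
candidate 5: n = (-2, 1, 2, -2) → π⊥ ≈ (-4.121320, -2.707107); max(|x|,|y|,|x±y|/√2) = 4.828427 > 0.8 ⇒ ∉ W
candidate 6: n = (-1, -2, 0, 1) → π⊥ ≈ (+1.121320, -0.707107); max(|x|,|y|,|x±y|/√2) = 1.292893 > 0.8 ⇒ ∉ W
candidate 7: n = (-1, 1, 0, -1) → π⊥ ≈ (-2.414214, +0.000000); max(|x|,|y|,|x±y|/√2) = 2.414214 > 0.8 ⇒ ∉ W
candidate 8: n = (0, -1, 1, 1) → π⊥ ≈ (+1.414214, -1.000000); max(|x|,|y|,|x±y|/√2) = 1.707107 > 0.8 ⇒ ∉ W
candidate 9: n = (-1, -1, 1, -1) → π⊥ ≈ (-1.000000, -2.414214); max(|x|,|y|,|x±y|/√2) = 2.414214 > 0.8 ⇒ ∉ W

3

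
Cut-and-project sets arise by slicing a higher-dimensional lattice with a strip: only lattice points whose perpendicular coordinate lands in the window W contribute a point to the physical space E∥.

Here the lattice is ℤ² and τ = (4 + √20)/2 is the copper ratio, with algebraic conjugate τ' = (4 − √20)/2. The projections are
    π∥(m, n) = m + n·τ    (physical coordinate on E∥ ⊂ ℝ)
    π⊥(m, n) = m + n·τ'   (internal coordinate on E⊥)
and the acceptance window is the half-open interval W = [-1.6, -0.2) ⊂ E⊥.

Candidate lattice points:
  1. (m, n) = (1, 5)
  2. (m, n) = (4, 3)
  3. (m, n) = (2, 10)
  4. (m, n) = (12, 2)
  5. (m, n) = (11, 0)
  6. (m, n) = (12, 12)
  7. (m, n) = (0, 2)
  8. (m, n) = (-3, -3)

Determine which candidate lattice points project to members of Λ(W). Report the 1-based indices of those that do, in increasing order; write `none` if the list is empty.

3, 7

τ' = (4−√20)/2 ≈ -0.23607.
[1] lift (1,5): star map gives -0.18034; window check -1.6 ≤ -0.18034 < -0.2 is false → out
[2] lift (4,3): star map gives 3.29180; window check -1.6 ≤ 3.29180 < -0.2 is false → out
[3] lift (2,10): star map gives -0.36068; window check -1.6 ≤ -0.36068 < -0.2 is true → IN Λ
[4] lift (12,2): star map gives 11.52786; window check -1.6 ≤ 11.52786 < -0.2 is false → out
[5] lift (11,0): star map gives 11.00000; window check -1.6 ≤ 11.00000 < -0.2 is false → out
[6] lift (12,12): star map gives 9.16718; window check -1.6 ≤ 9.16718 < -0.2 is false → out
[7] lift (0,2): star map gives -0.47214; window check -1.6 ≤ -0.47214 < -0.2 is true → IN Λ
[8] lift (-3,-3): star map gives -2.29180; window check -1.6 ≤ -2.29180 < -0.2 is false → out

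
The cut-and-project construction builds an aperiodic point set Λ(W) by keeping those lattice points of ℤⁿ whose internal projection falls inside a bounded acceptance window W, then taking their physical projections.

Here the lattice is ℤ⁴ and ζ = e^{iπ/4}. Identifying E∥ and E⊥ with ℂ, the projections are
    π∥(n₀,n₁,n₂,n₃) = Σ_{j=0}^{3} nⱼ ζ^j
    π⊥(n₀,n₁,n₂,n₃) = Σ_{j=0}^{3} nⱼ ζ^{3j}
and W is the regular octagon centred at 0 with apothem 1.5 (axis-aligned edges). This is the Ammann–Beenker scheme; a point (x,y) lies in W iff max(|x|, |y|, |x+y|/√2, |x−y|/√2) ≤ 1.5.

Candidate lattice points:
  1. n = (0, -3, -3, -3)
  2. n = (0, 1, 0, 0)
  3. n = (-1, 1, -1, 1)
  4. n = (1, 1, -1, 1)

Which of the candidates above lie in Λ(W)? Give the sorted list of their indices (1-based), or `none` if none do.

With ζ = e^{iπ/4} the internal vectors are ζ^0,ζ^3,ζ^6,ζ^9.
#1 (0, -3, -3, -3): internal (0.00000, -1.24264); octagon support 1.24264 vs apothem 1.5 → ∈ W
#2 (0, 1, 0, 0): internal (-0.70711, 0.70711); octagon support 1.00000 vs apothem 1.5 → ∈ W
#3 (-1, 1, -1, 1): internal (-1.00000, 2.41421); octagon support 2.41421 vs apothem 1.5 → ∉ W
#4 (1, 1, -1, 1): internal (1.00000, 2.41421); octagon support 2.41421 vs apothem 1.5 → ∉ W

1, 2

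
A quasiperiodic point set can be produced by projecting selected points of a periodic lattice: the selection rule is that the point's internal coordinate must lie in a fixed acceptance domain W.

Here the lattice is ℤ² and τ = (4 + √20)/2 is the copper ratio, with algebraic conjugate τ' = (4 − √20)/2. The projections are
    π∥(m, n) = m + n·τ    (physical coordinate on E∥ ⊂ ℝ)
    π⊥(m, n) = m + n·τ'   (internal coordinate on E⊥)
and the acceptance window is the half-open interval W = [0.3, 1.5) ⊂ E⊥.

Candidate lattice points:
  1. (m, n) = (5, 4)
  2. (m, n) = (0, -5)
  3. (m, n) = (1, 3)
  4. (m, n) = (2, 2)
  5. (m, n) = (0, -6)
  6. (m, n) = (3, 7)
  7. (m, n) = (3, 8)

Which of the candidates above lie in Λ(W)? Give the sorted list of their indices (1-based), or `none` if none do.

2, 5, 6, 7

τ' = (4−√20)/2 ≈ -0.2361.
#1 (5,4): internal coord 5 + (4)·τ' = +4.0557; +4.0557 ∉ [0.3, 1.5) → out
#2 (0,-5): internal coord 0 + (-5)·τ' = +1.1803; +1.1803 ∈ [0.3, 1.5) → IN Λ
#3 (1,3): internal coord 1 + (3)·τ' = +0.2918; +0.2918 ∉ [0.3, 1.5) → out
#4 (2,2): internal coord 2 + (2)·τ' = +1.5279; +1.5279 ∉ [0.3, 1.5) → out
#5 (0,-6): internal coord 0 + (-6)·τ' = +1.4164; +1.4164 ∈ [0.3, 1.5) → IN Λ
#6 (3,7): internal coord 3 + (7)·τ' = +1.3475; +1.3475 ∈ [0.3, 1.5) → IN Λ
#7 (3,8): internal coord 3 + (8)·τ' = +1.1115; +1.1115 ∈ [0.3, 1.5) → IN Λ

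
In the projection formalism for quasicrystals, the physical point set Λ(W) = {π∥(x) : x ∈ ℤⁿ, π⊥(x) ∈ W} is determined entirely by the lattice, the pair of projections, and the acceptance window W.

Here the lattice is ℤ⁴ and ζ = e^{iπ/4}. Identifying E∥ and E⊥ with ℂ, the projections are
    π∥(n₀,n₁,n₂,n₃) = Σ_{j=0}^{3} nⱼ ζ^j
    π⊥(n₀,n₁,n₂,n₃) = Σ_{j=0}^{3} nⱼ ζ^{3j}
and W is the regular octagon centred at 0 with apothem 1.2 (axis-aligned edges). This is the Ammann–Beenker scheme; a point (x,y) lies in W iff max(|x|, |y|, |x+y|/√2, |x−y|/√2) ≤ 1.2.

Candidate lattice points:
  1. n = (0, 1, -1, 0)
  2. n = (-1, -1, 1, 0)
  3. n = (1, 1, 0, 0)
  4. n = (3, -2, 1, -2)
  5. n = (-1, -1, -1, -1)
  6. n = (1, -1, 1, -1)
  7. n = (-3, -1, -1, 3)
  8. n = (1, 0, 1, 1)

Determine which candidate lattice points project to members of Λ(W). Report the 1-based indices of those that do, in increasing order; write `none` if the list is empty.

Internal map: ζ^{3j} for j=0..3 gives (1,0), (−√2/2,√2/2), (0,−1), (√2/2,√2/2).
#1 (0, 1, -1, 0): internal (-0.70711, 1.70711); octagon support 1.70711 vs apothem 1.2 → ∉ W
#2 (-1, -1, 1, 0): internal (-0.29289, -1.70711); octagon support 1.70711 vs apothem 1.2 → ∉ W
#3 (1, 1, 0, 0): internal (0.29289, 0.70711); octagon support 0.70711 vs apothem 1.2 → ∈ W
#4 (3, -2, 1, -2): internal (3.00000, -3.82843); octagon support 4.82843 vs apothem 1.2 → ∉ W
#5 (-1, -1, -1, -1): internal (-1.00000, -0.41421); octagon support 1.00000 vs apothem 1.2 → ∈ W
#6 (1, -1, 1, -1): internal (1.00000, -2.41421); octagon support 2.41421 vs apothem 1.2 → ∉ W
#7 (-3, -1, -1, 3): internal (-0.17157, 2.41421); octagon support 2.41421 vs apothem 1.2 → ∉ W
#8 (1, 0, 1, 1): internal (1.70711, -0.29289); octagon support 1.70711 vs apothem 1.2 → ∉ W

3, 5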